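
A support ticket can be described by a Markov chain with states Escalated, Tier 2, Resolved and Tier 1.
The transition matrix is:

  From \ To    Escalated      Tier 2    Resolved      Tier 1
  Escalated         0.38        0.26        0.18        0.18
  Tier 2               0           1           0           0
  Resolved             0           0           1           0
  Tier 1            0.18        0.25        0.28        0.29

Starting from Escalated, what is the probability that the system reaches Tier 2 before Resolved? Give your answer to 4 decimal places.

0.5630

Let h(s) be the probability of absorption at Tier 2 starting from transient state s. Then h(Tier 2) = 1 and h(Resolved) = 0. By first-step analysis:
h(Escalated) = 0.38·h(Escalated) + 0.26·1 + 0.18·0 + 0.18·h(Tier 1)
h(Tier 1) = 0.18·h(Escalated) + 0.25·1 + 0.28·0 + 0.29·h(Tier 1)
Solving: h(Escalated) = 0.5630, h(Tier 1) = 0.4949.
Starting from Escalated, the probability is 0.5630.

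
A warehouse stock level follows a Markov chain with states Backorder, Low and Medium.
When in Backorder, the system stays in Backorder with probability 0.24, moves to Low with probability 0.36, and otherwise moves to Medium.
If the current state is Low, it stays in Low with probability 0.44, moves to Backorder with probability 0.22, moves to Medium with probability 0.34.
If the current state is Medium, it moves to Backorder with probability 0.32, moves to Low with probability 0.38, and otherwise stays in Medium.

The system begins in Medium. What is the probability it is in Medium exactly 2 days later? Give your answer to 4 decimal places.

Sum over the intermediate state after 1 day:
P = P(Medium→Backorder)·P(Backorder→Medium) + P(Medium→Low)·P(Low→Medium) + P(Medium→Medium)·P(Medium→Medium)
  = 0.32×0.4 + 0.38×0.34 + 0.3×0.3
  = 0.1280 + 0.1292 + 0.0900 = 0.3472

0.3472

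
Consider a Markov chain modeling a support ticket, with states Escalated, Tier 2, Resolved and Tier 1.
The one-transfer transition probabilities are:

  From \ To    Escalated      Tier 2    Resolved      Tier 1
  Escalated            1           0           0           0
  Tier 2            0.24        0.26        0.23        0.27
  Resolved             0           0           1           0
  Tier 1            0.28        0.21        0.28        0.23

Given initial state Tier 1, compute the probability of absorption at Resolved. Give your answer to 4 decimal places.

Let h(s) be the probability of absorption at Resolved starting from transient state s. Then h(Resolved) = 1 and h(Escalated) = 0. By first-step analysis:
h(Tier 2) = 0.24·0 + 0.26·h(Tier 2) + 0.23·1 + 0.27·h(Tier 1)
h(Tier 1) = 0.28·0 + 0.21·h(Tier 2) + 0.28·1 + 0.23·h(Tier 1)
Solving: h(Tier 2) = 0.4925, h(Tier 1) = 0.4980.
Starting from Tier 1, the probability is 0.4980.

0.4980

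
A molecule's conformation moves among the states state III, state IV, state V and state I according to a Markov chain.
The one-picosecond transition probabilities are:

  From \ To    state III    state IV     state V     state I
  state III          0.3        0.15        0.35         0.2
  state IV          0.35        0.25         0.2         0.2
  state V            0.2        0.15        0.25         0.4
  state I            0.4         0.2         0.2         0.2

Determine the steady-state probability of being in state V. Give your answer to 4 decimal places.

Let the stationary distribution be π with π = πP and π_1 + π_2 + π_3 + π_4 = 1.
π_1 = 0.3·π_1 + 0.35·π_2 + 0.2·π_3 + 0.4·π_4
π_2 = 0.15·π_1 + 0.25·π_2 + 0.15·π_3 + 0.2·π_4
π_3 = 0.35·π_1 + 0.2·π_2 + 0.25·π_3 + 0.2·π_4
Solving with the normalization constraint gives π = (0.3083, 0.1807, 0.2592, 0.2518).
So the stationary probability of state V is 0.2592.

0.2592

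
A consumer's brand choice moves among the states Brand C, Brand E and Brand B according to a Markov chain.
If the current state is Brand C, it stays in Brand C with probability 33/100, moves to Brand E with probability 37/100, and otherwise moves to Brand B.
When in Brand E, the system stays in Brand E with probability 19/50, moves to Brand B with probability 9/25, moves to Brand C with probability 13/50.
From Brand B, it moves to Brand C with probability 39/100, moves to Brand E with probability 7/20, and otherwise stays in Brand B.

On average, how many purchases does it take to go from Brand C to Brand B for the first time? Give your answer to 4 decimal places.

3.1015

Let t(s) be the expected number of purchases to first reach Brand B from state s, with t(Brand B) = 0. Conditioning on the first purchase:
t(Brand C) = 1 + 0.33·t(Brand C) + 0.37·t(Brand E)
t(Brand E) = 1 + 0.26·t(Brand C) + 0.38·t(Brand E)
Solving: t(Brand C) = 3.1015, t(Brand E) = 2.9135.
Expected purchases from Brand C to Brand B: 3.1015.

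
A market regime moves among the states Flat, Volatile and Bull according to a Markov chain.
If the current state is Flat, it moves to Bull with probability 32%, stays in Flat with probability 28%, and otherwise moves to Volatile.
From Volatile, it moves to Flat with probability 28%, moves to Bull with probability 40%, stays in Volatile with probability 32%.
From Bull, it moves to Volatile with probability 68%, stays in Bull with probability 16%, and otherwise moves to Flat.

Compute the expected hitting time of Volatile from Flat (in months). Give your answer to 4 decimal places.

2.0954

Let t(s) be the expected number of months to first reach Volatile from state s, with t(Volatile) = 0. Conditioning on the first month:
t(Flat) = 1 + 0.28·t(Flat) + 0.32·t(Bull)
t(Bull) = 1 + 0.16·t(Flat) + 0.16·t(Bull)
Solving: t(Flat) = 2.0954, t(Bull) = 1.5896.
Expected months from Flat to Volatile: 2.0954.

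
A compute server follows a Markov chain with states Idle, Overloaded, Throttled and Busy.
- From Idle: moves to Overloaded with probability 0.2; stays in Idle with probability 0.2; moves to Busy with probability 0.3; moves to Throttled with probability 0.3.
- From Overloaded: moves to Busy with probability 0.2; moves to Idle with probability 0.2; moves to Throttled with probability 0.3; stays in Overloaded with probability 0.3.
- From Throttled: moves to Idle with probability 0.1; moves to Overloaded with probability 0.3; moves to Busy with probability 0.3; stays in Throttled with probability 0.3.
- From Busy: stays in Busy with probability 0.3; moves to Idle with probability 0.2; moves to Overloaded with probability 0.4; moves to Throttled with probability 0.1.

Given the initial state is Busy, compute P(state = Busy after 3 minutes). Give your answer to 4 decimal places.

0.2690

Propagate the distribution vector 3 minutes from Busy.
After 0 minutes: (0.0000, 0.0000, 0.0000, 1.0000)
After 1 minute: (0.2000, 0.4000, 0.1000, 0.3000)
After 2 minutes: (0.1900, 0.3100, 0.2400, 0.2600)
After 3 minutes: (0.1760, 0.3070, 0.2480, 0.2690)
P(in Busy after 3 minutes) = 0.2690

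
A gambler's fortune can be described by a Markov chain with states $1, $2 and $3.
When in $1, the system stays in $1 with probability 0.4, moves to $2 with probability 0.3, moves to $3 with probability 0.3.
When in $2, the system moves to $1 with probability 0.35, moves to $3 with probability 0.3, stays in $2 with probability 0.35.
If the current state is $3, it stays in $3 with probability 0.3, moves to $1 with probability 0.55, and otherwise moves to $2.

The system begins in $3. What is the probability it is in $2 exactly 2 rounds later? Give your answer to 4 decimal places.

0.2625

Sum over the intermediate state after 1 round:
P = P($3→$1)·P($1→$2) + P($3→$2)·P($2→$2) + P($3→$3)·P($3→$2)
  = 0.55×0.3 + 0.15×0.35 + 0.3×0.15
  = 0.1650 + 0.0525 + 0.0450 = 0.2625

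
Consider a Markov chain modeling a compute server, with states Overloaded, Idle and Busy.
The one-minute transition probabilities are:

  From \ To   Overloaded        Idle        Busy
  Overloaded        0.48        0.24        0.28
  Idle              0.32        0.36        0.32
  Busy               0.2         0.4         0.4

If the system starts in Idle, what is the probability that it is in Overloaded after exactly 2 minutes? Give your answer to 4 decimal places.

0.3328

Sum over the intermediate state after 1 minute:
P = P(Idle→Overloaded)·P(Overloaded→Overloaded) + P(Idle→Idle)·P(Idle→Overloaded) + P(Idle→Busy)·P(Busy→Overloaded)
  = 0.32×0.48 + 0.36×0.32 + 0.32×0.2
  = 0.1536 + 0.1152 + 0.0640 = 0.3328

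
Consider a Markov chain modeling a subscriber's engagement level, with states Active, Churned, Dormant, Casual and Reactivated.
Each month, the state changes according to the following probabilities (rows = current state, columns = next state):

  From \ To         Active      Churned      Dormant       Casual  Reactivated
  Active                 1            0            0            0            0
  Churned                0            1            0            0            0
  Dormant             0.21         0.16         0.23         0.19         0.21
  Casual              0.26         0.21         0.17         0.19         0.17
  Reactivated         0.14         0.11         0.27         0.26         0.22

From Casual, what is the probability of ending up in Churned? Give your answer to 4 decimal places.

0.4434

Let h(s) be the probability of absorption at Churned starting from transient state s. Then h(Churned) = 1 and h(Active) = 0. By first-step analysis:
h(Dormant) = 0.21·0 + 0.16·1 + 0.23·h(Dormant) + 0.19·h(Casual) + 0.21·h(Reactivated)
h(Casual) = 0.26·0 + 0.21·1 + 0.17·h(Dormant) + 0.19·h(Casual) + 0.17·h(Reactivated)
h(Reactivated) = 0.14·0 + 0.11·1 + 0.27·h(Dormant) + 0.26·h(Casual) + 0.22·h(Reactivated)
Solving: h(Dormant) = 0.4373, h(Casual) = 0.4434, h(Reactivated) = 0.4402.
Starting from Casual, the probability is 0.4434.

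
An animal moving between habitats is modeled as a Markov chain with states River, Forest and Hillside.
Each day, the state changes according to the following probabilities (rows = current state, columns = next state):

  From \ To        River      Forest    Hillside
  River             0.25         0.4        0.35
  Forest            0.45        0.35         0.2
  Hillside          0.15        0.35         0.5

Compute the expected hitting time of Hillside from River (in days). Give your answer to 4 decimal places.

Let t(s) be the expected number of days to first reach Hillside from state s, with t(Hillside) = 0. Conditioning on the first day:
t(River) = 1 + 0.25·t(River) + 0.4·t(Forest)
t(Forest) = 1 + 0.45·t(River) + 0.35·t(Forest)
Solving: t(River) = 3.4146, t(Forest) = 3.9024.
Expected days from River to Hillside: 3.4146.

3.4146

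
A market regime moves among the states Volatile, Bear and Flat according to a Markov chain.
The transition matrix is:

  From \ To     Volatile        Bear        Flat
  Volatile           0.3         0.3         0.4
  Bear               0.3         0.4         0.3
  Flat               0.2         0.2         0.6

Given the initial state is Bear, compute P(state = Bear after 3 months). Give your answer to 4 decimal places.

0.2890

Propagate the distribution vector 3 months from Bear.
After 0 months: (0.0000, 1.0000, 0.0000)
After 1 month: (0.3000, 0.4000, 0.3000)
After 2 months: (0.2700, 0.3100, 0.4200)
After 3 months: (0.2580, 0.2890, 0.4530)
P(in Bear after 3 months) = 0.2890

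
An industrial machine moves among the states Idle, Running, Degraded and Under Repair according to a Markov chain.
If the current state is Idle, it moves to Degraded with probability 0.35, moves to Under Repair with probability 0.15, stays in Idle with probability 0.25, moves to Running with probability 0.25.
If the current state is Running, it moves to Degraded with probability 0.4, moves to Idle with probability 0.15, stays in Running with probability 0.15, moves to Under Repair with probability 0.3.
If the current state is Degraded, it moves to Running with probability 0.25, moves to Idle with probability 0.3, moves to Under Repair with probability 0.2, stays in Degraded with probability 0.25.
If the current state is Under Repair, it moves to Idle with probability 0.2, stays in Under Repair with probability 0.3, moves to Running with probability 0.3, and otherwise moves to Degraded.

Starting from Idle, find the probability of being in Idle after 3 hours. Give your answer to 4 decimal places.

Propagate the distribution vector 3 hours from Idle.
After 0 hours: (1.0000, 0.0000, 0.0000, 0.0000)
After 1 hour: (0.2500, 0.2500, 0.3500, 0.1500)
After 2 hours: (0.2350, 0.2325, 0.3050, 0.2275)
After 3 hours: (0.2306, 0.2381, 0.2970, 0.2343)
P(in Idle after 3 hours) = 0.2306

0.2306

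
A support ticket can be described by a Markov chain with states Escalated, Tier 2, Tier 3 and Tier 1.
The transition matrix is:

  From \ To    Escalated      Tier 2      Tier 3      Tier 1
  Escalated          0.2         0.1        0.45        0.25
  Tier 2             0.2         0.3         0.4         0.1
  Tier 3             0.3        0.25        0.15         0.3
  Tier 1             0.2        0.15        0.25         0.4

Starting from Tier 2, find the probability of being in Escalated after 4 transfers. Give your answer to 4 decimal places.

Propagate the distribution vector 4 transfers from Tier 2.
After 0 transfers: (0.0000, 1.0000, 0.0000, 0.0000)
After 1 transfer: (0.2000, 0.3000, 0.4000, 0.1000)
After 2 transfers: (0.2400, 0.2250, 0.2950, 0.2400)
After 3 transfers: (0.2295, 0.2013, 0.3023, 0.2670)
After 4 transfers: (0.2302, 0.1989, 0.2959, 0.2750)
P(in Escalated after 4 transfers) = 0.2302

0.2302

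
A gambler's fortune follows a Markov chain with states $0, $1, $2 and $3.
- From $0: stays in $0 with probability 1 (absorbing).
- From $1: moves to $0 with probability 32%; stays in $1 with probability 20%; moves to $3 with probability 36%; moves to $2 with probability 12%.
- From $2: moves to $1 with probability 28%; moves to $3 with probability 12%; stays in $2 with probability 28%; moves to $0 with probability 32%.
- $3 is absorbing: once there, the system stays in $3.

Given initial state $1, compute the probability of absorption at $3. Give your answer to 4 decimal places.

0.5044

Let h(s) be the probability of absorption at $3 starting from transient state s. Then h($3) = 1 and h($0) = 0. By first-step analysis:
h($1) = 0.32·0 + 0.2·h($1) + 0.12·h($2) + 0.36·1
h($2) = 0.32·0 + 0.28·h($1) + 0.28·h($2) + 0.12·1
Solving: h($1) = 0.5044, h($2) = 0.3628.
Starting from $1, the probability is 0.5044.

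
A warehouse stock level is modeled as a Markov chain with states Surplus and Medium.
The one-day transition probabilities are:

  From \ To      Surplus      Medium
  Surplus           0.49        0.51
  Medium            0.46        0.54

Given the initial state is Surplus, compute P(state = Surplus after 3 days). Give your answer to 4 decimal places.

Propagate the distribution vector 3 days from Surplus.
After 0 days: (1.0000, 0.0000)
After 1 day: (0.4900, 0.5100)
After 2 days: (0.4747, 0.5253)
After 3 days: (0.4742, 0.5258)
P(in Surplus after 3 days) = 0.4742

0.4742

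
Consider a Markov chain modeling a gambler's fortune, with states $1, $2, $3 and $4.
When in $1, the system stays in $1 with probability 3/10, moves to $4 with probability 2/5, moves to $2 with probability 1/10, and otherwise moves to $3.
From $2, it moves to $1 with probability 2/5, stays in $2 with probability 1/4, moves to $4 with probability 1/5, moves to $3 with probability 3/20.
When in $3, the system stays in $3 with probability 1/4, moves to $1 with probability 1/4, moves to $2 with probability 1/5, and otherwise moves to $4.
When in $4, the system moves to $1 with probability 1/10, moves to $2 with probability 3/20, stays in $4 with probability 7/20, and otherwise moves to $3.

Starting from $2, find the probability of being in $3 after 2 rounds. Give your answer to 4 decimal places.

Propagate the distribution vector 2 rounds from $2.
After 0 rounds: (0.0000, 1.0000, 0.0000, 0.0000)
After 1 round: (0.4000, 0.2500, 0.1500, 0.2000)
After 2 rounds: (0.2775, 0.1625, 0.2350, 0.3250)
P(in $3 after 2 rounds) = 0.2350

0.2350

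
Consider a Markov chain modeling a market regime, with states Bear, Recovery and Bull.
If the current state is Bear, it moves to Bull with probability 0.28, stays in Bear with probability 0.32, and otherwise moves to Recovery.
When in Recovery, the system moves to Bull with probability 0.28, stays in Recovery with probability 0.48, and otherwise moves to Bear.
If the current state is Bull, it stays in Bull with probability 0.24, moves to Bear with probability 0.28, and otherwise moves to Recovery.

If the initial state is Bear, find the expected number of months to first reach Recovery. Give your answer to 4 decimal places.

2.3723

Let t(s) be the expected number of months to first reach Recovery from state s, with t(Recovery) = 0. Conditioning on the first month:
t(Bear) = 1 + 0.32·t(Bear) + 0.28·t(Bull)
t(Bull) = 1 + 0.28·t(Bear) + 0.24·t(Bull)
Solving: t(Bear) = 2.3723, t(Bull) = 2.1898.
Expected months from Bear to Recovery: 2.3723.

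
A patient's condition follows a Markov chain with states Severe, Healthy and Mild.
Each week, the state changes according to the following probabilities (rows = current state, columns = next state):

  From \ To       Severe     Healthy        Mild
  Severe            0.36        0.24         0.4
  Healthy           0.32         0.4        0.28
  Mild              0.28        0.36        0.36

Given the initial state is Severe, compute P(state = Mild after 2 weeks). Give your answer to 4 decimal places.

Sum over the intermediate state after 1 week:
P = P(Severe→Severe)·P(Severe→Mild) + P(Severe→Healthy)·P(Healthy→Mild) + P(Severe→Mild)·P(Mild→Mild)
  = 0.36×0.4 + 0.24×0.28 + 0.4×0.36
  = 0.1440 + 0.0672 + 0.1440 = 0.3552

0.3552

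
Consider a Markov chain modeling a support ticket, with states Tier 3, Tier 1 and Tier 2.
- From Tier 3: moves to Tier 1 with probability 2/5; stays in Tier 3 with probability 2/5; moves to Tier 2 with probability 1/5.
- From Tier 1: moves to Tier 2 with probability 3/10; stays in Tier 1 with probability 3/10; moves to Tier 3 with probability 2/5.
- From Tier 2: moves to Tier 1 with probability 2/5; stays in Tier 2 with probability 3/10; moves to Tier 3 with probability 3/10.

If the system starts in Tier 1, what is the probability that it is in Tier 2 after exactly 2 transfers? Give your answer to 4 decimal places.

0.2600

Sum over the intermediate state after 1 transfer:
P = P(Tier 1→Tier 3)·P(Tier 3→Tier 2) + P(Tier 1→Tier 1)·P(Tier 1→Tier 2) + P(Tier 1→Tier 2)·P(Tier 2→Tier 2)
  = 0.4×0.2 + 0.3×0.3 + 0.3×0.3
  = 0.0800 + 0.0900 + 0.0900 = 0.2600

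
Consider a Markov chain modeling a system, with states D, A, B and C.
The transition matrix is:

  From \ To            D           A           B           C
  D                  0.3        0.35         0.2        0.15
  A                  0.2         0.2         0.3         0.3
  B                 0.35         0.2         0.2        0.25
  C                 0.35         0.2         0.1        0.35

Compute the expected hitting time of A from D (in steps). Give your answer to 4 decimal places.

Let t(s) be the expected number of steps to first reach A from state s, with t(A) = 0. Conditioning on the first step:
t(D) = 1 + 0.3·t(D) + 0.2·t(B) + 0.15·t(C)
t(B) = 1 + 0.35·t(D) + 0.2·t(B) + 0.25·t(C)
t(C) = 1 + 0.35·t(D) + 0.1·t(B) + 0.35·t(C)
Solving: t(D) = 3.4286, t(B) = 4.0000, t(C) = 4.0000.
Expected steps from D to A: 3.4286.

3.4286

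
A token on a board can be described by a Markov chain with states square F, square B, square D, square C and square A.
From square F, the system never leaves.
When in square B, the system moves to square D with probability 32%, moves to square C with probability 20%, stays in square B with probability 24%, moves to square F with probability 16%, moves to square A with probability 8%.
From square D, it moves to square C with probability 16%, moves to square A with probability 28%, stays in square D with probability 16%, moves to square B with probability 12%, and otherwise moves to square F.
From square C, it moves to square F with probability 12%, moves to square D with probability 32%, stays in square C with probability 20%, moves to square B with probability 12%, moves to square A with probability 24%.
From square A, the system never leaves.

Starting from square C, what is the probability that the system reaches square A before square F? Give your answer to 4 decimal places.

0.5748

Let h(s) be the probability of absorption at square A starting from transient state s. Then h(square A) = 1 and h(square F) = 0. By first-step analysis:
h(square B) = 0.16·0 + 0.24·h(square B) + 0.32·h(square D) + 0.2·h(square C) + 0.08·1
h(square D) = 0.28·0 + 0.12·h(square B) + 0.16·h(square D) + 0.16·h(square C) + 0.28·1
h(square C) = 0.12·0 + 0.12·h(square B) + 0.32·h(square D) + 0.2·h(square C) + 0.24·1
Solving: h(square B) = 0.4713, h(square D) = 0.5101, h(square C) = 0.5748.
Starting from square C, the probability is 0.5748.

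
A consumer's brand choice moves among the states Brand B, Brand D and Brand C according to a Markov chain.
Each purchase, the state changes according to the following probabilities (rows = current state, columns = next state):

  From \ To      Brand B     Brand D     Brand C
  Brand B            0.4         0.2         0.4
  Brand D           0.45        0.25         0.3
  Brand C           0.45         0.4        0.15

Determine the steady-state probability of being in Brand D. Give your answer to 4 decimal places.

Let the stationary distribution be π with π = πP and π_1 + π_2 + π_3 = 1.
π_1 = 0.4·π_1 + 0.45·π_2 + 0.45·π_3
π_2 = 0.2·π_1 + 0.25·π_2 + 0.4·π_3
Solving with the normalization constraint gives π = (0.4286, 0.2733, 0.2981).
So the stationary probability of Brand D is 0.2733.

0.2733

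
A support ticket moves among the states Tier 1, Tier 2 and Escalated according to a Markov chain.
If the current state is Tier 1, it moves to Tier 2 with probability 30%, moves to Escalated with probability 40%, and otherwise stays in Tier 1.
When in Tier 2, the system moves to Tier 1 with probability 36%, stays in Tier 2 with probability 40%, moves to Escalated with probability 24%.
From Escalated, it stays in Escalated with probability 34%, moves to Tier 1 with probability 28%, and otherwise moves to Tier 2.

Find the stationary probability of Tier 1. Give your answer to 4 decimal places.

0.3153

Let the stationary distribution be π with π = πP and π_1 + π_2 + π_3 = 1.
π_1 = 0.3·π_1 + 0.36·π_2 + 0.28·π_3
π_2 = 0.3·π_1 + 0.4·π_2 + 0.38·π_3
Solving with the normalization constraint gives π = (0.3153, 0.3620, 0.3227).
So the stationary probability of Tier 1 is 0.3153.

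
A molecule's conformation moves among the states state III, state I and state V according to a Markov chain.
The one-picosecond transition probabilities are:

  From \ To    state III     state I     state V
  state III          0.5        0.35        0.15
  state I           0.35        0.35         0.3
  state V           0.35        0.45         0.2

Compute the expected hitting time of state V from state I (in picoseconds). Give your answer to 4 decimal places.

4.1975

Let t(s) be the expected number of picoseconds to first reach state V from state s, with t(state V) = 0. Conditioning on the first picosecond:
t(state III) = 1 + 0.5·t(state III) + 0.35·t(state I)
t(state I) = 1 + 0.35·t(state III) + 0.35·t(state I)
Solving: t(state III) = 4.9383, t(state I) = 4.1975.
Expected picoseconds from state I to state V: 4.1975.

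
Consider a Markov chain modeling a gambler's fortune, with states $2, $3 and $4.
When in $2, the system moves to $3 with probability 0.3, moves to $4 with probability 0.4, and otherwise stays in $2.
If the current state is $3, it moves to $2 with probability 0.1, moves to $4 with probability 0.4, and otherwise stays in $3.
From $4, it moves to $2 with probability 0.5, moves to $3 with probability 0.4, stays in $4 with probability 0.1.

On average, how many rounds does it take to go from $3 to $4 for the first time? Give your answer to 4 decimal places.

2.5000

Let t(s) be the expected number of rounds to first reach $4 from state s, with t($4) = 0. Conditioning on the first round:
t($2) = 1 + 0.3·t($2) + 0.3·t($3)
t($3) = 1 + 0.1·t($2) + 0.5·t($3)
Solving: t($2) = 2.5000, t($3) = 2.5000.
Expected rounds from $3 to $4: 2.5000.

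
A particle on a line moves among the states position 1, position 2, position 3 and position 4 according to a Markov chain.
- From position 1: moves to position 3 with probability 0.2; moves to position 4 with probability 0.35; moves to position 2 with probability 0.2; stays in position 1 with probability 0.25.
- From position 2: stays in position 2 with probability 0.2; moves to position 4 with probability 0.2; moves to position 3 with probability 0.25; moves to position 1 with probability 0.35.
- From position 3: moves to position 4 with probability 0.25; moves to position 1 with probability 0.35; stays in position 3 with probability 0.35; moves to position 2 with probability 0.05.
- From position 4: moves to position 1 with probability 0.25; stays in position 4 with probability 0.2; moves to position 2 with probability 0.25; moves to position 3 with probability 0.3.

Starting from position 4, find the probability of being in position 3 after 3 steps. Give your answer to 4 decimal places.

Propagate the distribution vector 3 steps from position 4.
After 0 steps: (0.0000, 0.0000, 0.0000, 1.0000)
After 1 step: (0.2500, 0.2500, 0.3000, 0.2000)
After 2 steps: (0.3050, 0.1650, 0.2775, 0.2525)
After 3 steps: (0.2943, 0.1710, 0.2751, 0.2596)
P(in position 3 after 3 steps) = 0.2751

0.2751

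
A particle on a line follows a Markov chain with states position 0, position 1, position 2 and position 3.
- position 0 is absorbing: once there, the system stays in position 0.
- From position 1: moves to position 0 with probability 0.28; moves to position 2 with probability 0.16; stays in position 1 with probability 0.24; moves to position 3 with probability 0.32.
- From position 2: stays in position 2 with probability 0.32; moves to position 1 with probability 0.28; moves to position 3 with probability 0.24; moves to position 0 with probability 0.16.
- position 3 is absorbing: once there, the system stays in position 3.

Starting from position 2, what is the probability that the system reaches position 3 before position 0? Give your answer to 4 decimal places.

0.5763

Let h(s) be the probability of absorption at position 3 starting from transient state s. Then h(position 3) = 1 and h(position 0) = 0. By first-step analysis:
h(position 1) = 0.28·0 + 0.24·h(position 1) + 0.16·h(position 2) + 0.32·1
h(position 2) = 0.16·0 + 0.28·h(position 1) + 0.32·h(position 2) + 0.24·1
Solving: h(position 1) = 0.5424, h(position 2) = 0.5763.
Starting from position 2, the probability is 0.5763.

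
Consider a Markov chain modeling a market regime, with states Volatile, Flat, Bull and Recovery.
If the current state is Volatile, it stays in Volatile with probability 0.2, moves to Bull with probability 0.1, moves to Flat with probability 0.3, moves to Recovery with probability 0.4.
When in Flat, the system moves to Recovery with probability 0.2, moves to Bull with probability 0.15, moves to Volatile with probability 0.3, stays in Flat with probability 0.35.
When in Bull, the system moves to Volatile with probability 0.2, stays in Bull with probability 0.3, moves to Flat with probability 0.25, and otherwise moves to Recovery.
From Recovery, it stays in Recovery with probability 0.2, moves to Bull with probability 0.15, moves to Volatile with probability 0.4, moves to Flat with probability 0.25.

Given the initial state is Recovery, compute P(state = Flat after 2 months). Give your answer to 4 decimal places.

Propagate the distribution vector 2 months from Recovery.
After 0 months: (0.0000, 0.0000, 0.0000, 1.0000)
After 1 month: (0.4000, 0.2500, 0.1500, 0.2000)
After 2 months: (0.2650, 0.2950, 0.1525, 0.2875)
P(in Flat after 2 months) = 0.2950

0.2950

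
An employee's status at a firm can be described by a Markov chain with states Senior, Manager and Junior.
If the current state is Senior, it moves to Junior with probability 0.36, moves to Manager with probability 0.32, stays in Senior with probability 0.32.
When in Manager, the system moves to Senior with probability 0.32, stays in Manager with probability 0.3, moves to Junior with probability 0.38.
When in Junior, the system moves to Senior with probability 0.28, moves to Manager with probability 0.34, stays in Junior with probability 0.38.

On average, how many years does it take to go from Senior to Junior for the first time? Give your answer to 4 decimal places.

Let t(s) be the expected number of years to first reach Junior from state s, with t(Junior) = 0. Conditioning on the first year:
t(Senior) = 1 + 0.32·t(Senior) + 0.32·t(Manager)
t(Manager) = 1 + 0.32·t(Senior) + 0.3·t(Manager)
Solving: t(Senior) = 2.7302, t(Manager) = 2.6767.
Expected years from Senior to Junior: 2.7302.

2.7302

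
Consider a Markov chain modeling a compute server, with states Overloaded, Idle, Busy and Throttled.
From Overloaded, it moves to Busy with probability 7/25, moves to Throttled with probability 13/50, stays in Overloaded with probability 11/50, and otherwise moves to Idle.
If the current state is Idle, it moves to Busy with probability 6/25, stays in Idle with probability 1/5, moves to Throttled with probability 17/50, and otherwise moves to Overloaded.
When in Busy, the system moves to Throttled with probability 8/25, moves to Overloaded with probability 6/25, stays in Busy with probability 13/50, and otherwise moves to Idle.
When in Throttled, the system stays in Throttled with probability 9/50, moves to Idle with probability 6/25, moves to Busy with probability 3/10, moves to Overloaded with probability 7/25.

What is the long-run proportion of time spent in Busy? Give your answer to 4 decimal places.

0.2714

Let the stationary distribution be π with π = πP and π_1 + π_2 + π_3 + π_4 = 1.
π_1 = 0.22·π_1 + 0.22·π_2 + 0.24·π_3 + 0.28·π_4
π_2 = 0.24·π_1 + 0.2·π_2 + 0.18·π_3 + 0.24·π_4
π_3 = 0.28·π_1 + 0.24·π_2 + 0.26·π_3 + 0.3·π_4
Solving with the normalization constraint gives π = (0.2417, 0.2151, 0.2714, 0.2718).
So the stationary probability of Busy is 0.2714.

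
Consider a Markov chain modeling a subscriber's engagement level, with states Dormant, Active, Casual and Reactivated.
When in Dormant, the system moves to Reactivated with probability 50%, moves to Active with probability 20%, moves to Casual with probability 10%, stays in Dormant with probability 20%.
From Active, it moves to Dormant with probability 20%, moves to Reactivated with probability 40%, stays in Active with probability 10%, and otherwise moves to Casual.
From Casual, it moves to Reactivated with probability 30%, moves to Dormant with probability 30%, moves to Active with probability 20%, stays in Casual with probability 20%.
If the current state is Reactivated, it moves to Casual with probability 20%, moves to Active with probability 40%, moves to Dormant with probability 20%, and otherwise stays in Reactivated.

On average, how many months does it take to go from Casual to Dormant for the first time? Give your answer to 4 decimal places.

Let t(s) be the expected number of months to first reach Dormant from state s, with t(Dormant) = 0. Conditioning on the first month:
t(Active) = 1 + 0.1·t(Active) + 0.3·t(Casual) + 0.4·t(Reactivated)
t(Casual) = 1 + 0.2·t(Active) + 0.2·t(Casual) + 0.3·t(Reactivated)
t(Reactivated) = 1 + 0.4·t(Active) + 0.2·t(Casual) + 0.2·t(Reactivated)
Solving: t(Active) = 4.4558, t(Casual) = 4.0476, t(Reactivated) = 4.4898.
Expected months from Casual to Dormant: 4.0476.

4.0476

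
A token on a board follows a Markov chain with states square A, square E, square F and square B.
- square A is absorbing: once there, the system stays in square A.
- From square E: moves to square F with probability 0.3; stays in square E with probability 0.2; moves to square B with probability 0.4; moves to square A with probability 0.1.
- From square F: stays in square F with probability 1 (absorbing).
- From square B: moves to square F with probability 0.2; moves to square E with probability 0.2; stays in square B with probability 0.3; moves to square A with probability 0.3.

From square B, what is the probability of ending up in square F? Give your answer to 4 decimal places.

0.4583

Let h(s) be the probability of absorption at square F starting from transient state s. Then h(square F) = 1 and h(square A) = 0. By first-step analysis:
h(square E) = 0.1·0 + 0.2·h(square E) + 0.3·1 + 0.4·h(square B)
h(square B) = 0.3·0 + 0.2·h(square E) + 0.2·1 + 0.3·h(square B)
Solving: h(square E) = 0.6042, h(square B) = 0.4583.
Starting from square B, the probability is 0.4583.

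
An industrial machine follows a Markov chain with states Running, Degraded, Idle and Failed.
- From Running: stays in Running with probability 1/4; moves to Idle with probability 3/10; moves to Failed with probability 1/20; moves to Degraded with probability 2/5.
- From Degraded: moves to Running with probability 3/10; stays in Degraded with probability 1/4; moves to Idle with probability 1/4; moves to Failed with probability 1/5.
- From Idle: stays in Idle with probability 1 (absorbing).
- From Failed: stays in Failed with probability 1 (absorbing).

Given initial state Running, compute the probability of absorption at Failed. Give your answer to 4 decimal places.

Let h(s) be the probability of absorption at Failed starting from transient state s. Then h(Failed) = 1 and h(Idle) = 0. By first-step analysis:
h(Running) = 0.25·h(Running) + 0.4·h(Degraded) + 0.3·0 + 0.05·1
h(Degraded) = 0.3·h(Running) + 0.25·h(Degraded) + 0.25·0 + 0.2·1
Solving: h(Running) = 0.2655, h(Degraded) = 0.3729.
Starting from Running, the probability is 0.2655.

0.2655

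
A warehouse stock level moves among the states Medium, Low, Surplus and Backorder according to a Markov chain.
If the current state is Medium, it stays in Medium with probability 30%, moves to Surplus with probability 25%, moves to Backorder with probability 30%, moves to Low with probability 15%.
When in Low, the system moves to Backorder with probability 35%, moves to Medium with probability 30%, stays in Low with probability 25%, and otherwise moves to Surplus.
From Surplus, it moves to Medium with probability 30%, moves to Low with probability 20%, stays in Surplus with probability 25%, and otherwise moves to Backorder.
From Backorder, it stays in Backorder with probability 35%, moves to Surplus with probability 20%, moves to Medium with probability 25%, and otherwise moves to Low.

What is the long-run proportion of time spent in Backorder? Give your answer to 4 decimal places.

Let the stationary distribution be π with π = πP and π_1 + π_2 + π_3 + π_4 = 1.
π_1 = 0.3·π_1 + 0.3·π_2 + 0.3·π_3 + 0.25·π_4
π_2 = 0.15·π_1 + 0.25·π_2 + 0.2·π_3 + 0.2·π_4
π_3 = 0.25·π_1 + 0.1·π_2 + 0.25·π_3 + 0.2·π_4
Solving with the normalization constraint gives π = (0.2842, 0.1956, 0.2049, 0.3153).
So the stationary probability of Backorder is 0.3153.

0.3153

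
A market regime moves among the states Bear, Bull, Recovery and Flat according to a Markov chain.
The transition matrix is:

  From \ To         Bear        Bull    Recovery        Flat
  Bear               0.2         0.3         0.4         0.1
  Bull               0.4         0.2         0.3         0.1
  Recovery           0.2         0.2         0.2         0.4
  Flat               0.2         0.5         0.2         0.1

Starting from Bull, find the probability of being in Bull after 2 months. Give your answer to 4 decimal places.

0.2700

Propagate the distribution vector 2 months from Bull.
After 0 months: (0.0000, 1.0000, 0.0000, 0.0000)
After 1 month: (0.4000, 0.2000, 0.3000, 0.1000)
After 2 months: (0.2400, 0.2700, 0.3000, 0.1900)
P(in Bull after 2 months) = 0.2700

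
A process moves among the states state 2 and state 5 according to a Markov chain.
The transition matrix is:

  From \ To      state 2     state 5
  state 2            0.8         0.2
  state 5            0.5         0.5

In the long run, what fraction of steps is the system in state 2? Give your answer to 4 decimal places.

0.7143

Let the stationary distribution be π with π = πP and π_1 + π_2 = 1.
π_1 = 0.8·π_1 + 0.5·π_2
Solving with the normalization constraint gives π = (0.7143, 0.2857).
So the stationary probability of state 2 is 0.7143.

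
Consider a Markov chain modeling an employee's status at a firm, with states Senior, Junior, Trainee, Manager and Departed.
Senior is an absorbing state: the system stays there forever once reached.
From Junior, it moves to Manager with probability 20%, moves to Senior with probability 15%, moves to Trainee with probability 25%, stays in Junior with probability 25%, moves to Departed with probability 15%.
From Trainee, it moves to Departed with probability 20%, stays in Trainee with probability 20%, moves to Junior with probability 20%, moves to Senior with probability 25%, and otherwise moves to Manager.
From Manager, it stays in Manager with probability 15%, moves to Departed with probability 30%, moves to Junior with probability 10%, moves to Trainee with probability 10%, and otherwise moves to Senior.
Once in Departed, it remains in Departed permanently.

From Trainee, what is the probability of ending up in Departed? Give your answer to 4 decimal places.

Let h(s) be the probability of absorption at Departed starting from transient state s. Then h(Departed) = 1 and h(Senior) = 0. By first-step analysis:
h(Junior) = 0.15·0 + 0.25·h(Junior) + 0.25·h(Trainee) + 0.2·h(Manager) + 0.15·1
h(Trainee) = 0.25·0 + 0.2·h(Junior) + 0.2·h(Trainee) + 0.15·h(Manager) + 0.2·1
h(Manager) = 0.35·0 + 0.1·h(Junior) + 0.1·h(Trainee) + 0.15·h(Manager) + 0.3·1
Solving: h(Junior) = 0.4751, h(Trainee) = 0.4555, h(Manager) = 0.4624.
Starting from Trainee, the probability is 0.4555.

0.4555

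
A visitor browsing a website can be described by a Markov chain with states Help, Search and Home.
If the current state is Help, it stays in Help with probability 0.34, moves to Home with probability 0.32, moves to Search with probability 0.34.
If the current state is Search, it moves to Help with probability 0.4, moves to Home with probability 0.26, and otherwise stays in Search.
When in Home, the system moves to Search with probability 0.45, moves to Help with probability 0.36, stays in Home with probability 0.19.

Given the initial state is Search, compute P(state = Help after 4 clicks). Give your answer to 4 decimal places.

Propagate the distribution vector 4 clicks from Search.
After 0 clicks: (0.0000, 1.0000, 0.0000)
After 1 click: (0.4000, 0.3400, 0.2600)
After 2 clicks: (0.3656, 0.3686, 0.2658)
After 3 clicks: (0.3674, 0.3692, 0.2633)
After 4 clicks: (0.3674, 0.3690, 0.2636)
P(in Help after 4 clicks) = 0.3674

0.3674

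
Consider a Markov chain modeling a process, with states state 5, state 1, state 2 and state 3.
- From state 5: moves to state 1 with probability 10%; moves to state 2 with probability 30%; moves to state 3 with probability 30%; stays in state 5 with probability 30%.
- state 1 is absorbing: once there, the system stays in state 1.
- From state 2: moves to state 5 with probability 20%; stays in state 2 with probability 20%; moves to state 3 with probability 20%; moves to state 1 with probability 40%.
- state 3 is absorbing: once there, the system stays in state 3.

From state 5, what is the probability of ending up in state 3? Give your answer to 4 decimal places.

Let h(s) be the probability of absorption at state 3 starting from transient state s. Then h(state 3) = 1 and h(state 1) = 0. By first-step analysis:
h(state 5) = 0.3·h(state 5) + 0.1·0 + 0.3·h(state 2) + 0.3·1
h(state 2) = 0.2·h(state 5) + 0.4·0 + 0.2·h(state 2) + 0.2·1
Solving: h(state 5) = 0.6000, h(state 2) = 0.4000.
Starting from state 5, the probability is 0.6000.

0.6000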